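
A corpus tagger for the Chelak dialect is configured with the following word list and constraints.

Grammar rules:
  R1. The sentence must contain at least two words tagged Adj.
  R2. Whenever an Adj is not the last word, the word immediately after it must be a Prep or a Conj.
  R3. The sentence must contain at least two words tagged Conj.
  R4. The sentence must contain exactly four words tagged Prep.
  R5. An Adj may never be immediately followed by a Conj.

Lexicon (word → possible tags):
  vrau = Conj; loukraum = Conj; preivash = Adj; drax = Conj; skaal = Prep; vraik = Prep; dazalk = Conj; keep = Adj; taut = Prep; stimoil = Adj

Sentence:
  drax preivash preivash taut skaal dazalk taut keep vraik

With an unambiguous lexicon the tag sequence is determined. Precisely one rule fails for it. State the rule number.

Fixed tagging: Conj Adj Adj Prep Prep Conj Prep Adj Prep.
Rule check: R1 holds, R2 violated, R3 holds, R4 holds, R5 holds.
Only rule 2 fails.

2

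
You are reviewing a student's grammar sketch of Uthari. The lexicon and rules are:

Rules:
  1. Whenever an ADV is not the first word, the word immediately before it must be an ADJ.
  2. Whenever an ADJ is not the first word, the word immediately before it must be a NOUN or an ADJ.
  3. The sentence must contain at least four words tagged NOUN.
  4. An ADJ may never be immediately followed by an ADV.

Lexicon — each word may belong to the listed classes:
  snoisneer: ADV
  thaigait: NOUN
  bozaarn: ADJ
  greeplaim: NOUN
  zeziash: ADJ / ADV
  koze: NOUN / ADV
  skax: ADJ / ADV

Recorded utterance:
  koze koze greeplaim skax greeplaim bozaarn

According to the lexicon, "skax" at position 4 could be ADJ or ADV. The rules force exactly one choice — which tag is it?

Candidates per position — 1:koze {NOUN,ADV}; 2:koze {NOUN,ADV}; 3:greeplaim {NOUN}; 4:skax {ADJ,ADV}; 5:greeplaim {NOUN}; 6:bozaarn {ADJ}.
At position 1, choosing ADV makes rule 3 impossible to satisfy; hence NOUN.
At position 2, choosing ADV makes rule 1 impossible to satisfy; hence NOUN.
At position 4, choosing ADV makes rule 1 impossible to satisfy; hence ADJ.
The unique satisfying tagging is: NOUN NOUN NOUN ADJ NOUN ADJ.
Rule-by-rule: rule 1 satisfied; rule 2 satisfied; rule 3 satisfied; rule 4 satisfied.

ADJ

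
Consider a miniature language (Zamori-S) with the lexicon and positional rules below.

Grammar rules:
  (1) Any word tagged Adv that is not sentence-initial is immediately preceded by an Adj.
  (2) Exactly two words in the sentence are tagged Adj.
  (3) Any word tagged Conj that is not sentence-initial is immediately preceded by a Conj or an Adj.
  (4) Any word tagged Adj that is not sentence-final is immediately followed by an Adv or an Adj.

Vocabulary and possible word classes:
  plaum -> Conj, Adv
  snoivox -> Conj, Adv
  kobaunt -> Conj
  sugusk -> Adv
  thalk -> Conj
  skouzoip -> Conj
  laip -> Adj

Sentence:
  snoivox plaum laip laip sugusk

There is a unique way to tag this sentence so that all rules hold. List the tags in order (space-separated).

Conj Conj Adj Adj Adv

Candidates per position — 1:snoivox {Conj,Adv}; 2:plaum {Conj,Adv}; 3:laip {Adj}; 4:laip {Adj}; 5:sugusk {Adv}.
At position 2, choosing Adv makes rule 1 impossible to satisfy; hence Conj.
At position 1, choosing Adv makes rule 3 impossible to satisfy; hence Conj.
That leaves exactly one tagging: Conj Conj Adj Adj Adv.
Rule-by-rule: rule 1 satisfied; rule 2 satisfied; rule 3 satisfied; rule 4 satisfied.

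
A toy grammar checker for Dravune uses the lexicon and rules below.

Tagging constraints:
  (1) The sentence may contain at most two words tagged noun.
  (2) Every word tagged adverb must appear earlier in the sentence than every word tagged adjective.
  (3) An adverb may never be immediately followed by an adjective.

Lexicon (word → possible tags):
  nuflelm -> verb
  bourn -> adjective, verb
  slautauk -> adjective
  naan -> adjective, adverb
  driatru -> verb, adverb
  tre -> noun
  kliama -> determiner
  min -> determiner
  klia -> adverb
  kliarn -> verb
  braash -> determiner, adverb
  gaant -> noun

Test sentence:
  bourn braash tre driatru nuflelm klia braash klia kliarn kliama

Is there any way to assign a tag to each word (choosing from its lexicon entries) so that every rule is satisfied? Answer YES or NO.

Candidates per position — 1:bourn {adjective,verb}; 2:braash {determiner,adverb}; 3:tre {noun}; 4:driatru {verb,adverb}; 5:nuflelm {verb}; 6:klia {adverb}; 7:braash {determiner,adverb}; 8:klia {adverb}; 9:kliarn {verb}; 10:kliama {determiner}.
One satisfying assignment: verb adverb noun adverb verb adverb adverb adverb verb determiner.
Checking: rule 1 holds; rule 2 holds; rule 3 holds.

YES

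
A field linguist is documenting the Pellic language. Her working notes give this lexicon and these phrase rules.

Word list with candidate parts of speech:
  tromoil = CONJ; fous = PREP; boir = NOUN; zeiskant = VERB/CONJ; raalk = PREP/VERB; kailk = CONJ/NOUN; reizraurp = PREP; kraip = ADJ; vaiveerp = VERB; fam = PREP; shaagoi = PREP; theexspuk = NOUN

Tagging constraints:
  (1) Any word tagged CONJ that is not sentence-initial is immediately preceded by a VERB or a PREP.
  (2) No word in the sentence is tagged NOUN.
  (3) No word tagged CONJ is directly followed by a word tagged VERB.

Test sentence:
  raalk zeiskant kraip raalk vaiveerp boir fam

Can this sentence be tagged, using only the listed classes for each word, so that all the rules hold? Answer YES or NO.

NO

Candidates per position — 1:raalk {PREP,VERB}; 2:zeiskant {VERB,CONJ}; 3:kraip {ADJ}; 4:raalk {PREP,VERB}; 5:vaiveerp {VERB}; 6:boir {NOUN}; 7:fam {PREP}.
Rule 2 cannot be satisfied by any choice of tags from the lexicon.
So there is no consistent tagging.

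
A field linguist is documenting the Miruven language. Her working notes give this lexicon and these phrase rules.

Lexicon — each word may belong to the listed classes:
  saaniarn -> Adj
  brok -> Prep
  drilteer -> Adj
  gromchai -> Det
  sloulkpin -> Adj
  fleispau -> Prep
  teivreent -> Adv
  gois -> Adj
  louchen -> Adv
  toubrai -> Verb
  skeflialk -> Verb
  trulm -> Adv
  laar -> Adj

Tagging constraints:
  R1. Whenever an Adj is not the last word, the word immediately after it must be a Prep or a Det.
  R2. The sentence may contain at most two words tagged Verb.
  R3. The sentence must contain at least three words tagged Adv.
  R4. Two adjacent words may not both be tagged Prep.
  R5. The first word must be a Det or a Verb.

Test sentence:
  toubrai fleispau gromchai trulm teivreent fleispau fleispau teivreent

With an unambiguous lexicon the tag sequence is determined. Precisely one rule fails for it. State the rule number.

Fixed tagging: Verb Prep Det Adv Adv Prep Prep Adv.
Checking each rule: R1 pass, R2 pass, R3 pass, R4 fail, R5 pass.
Only rule 4 fails.

4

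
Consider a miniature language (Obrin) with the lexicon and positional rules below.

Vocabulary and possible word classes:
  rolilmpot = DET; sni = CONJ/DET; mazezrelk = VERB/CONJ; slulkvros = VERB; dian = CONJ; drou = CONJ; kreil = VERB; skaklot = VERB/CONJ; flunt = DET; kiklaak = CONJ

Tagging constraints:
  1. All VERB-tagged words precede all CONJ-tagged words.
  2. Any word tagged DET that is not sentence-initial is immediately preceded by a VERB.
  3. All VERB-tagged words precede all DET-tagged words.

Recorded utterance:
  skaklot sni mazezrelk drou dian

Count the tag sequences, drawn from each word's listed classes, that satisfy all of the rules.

3

Candidates per position — 1:skaklot {VERB,CONJ}; 2:sni {CONJ,DET}; 3:mazezrelk {VERB,CONJ}; 4:drou {CONJ}; 5:dian {CONJ}.
There are 8 candidate sequences in total.
The sequences that satisfy every rule: VERB CONJ CONJ CONJ CONJ; VERB DET CONJ CONJ CONJ; CONJ CONJ CONJ CONJ CONJ.
Count = 3.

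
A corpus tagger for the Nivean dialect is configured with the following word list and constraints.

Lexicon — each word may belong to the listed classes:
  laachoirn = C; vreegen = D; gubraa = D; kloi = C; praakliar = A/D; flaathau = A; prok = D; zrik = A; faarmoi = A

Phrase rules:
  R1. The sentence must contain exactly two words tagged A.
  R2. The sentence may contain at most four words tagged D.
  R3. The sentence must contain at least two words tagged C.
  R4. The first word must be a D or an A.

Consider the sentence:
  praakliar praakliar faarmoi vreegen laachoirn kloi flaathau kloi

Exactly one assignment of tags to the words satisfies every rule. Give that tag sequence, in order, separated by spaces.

Candidates per position — 1:praakliar {A,D}; 2:praakliar {A,D}; 3:faarmoi {A}; 4:vreegen {D}; 5:laachoirn {C}; 6:kloi {C}; 7:flaathau {A}; 8:kloi {C}.
Word 1 cannot be A — rule 1 would then fail for every completion. It is D.
Word 2 cannot be A — rule 1 would then fail for every completion. It is D.
That leaves exactly one tagging: D D A D C C A C.
Checking: rule 1 ok; rule 2 ok; rule 3 ok; rule 4 ok.

D D A D C C A C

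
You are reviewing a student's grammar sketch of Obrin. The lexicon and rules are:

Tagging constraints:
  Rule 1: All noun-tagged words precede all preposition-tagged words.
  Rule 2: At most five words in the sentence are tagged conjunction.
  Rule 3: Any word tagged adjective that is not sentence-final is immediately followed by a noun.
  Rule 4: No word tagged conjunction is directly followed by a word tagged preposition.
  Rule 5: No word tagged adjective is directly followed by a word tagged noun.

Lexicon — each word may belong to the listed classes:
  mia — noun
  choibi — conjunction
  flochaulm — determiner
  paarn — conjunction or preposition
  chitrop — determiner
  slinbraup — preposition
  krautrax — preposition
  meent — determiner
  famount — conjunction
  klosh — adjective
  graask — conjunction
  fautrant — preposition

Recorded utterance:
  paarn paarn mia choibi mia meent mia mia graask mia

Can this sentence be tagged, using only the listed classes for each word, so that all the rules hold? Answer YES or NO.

Candidates per position — 1:paarn {conjunction,preposition}; 2:paarn {conjunction,preposition}; 3:mia {noun}; 4:choibi {conjunction}; 5:mia {noun}; 6:meent {determiner}; 7:mia {noun}; 8:mia {noun}; 9:graask {conjunction}; 10:mia {noun}.
One satisfying assignment: conjunction conjunction noun conjunction noun determiner noun noun conjunction noun.
Check: rule 1 ✓; rule 2 ✓; rule 3 ✓; rule 4 ✓; rule 5 ✓.

YES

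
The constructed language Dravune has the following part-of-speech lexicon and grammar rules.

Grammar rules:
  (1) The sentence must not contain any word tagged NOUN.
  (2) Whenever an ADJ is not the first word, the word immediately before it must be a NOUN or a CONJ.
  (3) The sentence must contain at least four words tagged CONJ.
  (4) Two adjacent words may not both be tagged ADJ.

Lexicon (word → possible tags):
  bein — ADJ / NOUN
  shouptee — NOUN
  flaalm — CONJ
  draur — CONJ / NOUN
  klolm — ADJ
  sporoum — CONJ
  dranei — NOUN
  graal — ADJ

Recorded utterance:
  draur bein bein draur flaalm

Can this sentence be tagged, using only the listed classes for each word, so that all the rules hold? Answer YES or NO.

NO

Candidates per position — 1:draur {CONJ,NOUN}; 2:bein {ADJ,NOUN}; 3:bein {ADJ,NOUN}; 4:draur {CONJ,NOUN}; 5:flaalm {CONJ}.
Rule 3 cannot be satisfied by any choice of tags from the lexicon.
So there is no consistent tagging.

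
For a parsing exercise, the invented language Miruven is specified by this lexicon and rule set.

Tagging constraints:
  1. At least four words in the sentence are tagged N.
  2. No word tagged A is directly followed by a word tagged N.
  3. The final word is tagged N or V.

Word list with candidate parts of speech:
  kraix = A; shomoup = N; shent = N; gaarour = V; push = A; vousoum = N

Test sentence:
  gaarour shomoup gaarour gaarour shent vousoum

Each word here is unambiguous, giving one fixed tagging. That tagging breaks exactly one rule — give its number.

1

Fixed tagging: V N V V N N.
Applying the rules: R1 violated, R2 holds, R3 holds.
Only rule 1 fails.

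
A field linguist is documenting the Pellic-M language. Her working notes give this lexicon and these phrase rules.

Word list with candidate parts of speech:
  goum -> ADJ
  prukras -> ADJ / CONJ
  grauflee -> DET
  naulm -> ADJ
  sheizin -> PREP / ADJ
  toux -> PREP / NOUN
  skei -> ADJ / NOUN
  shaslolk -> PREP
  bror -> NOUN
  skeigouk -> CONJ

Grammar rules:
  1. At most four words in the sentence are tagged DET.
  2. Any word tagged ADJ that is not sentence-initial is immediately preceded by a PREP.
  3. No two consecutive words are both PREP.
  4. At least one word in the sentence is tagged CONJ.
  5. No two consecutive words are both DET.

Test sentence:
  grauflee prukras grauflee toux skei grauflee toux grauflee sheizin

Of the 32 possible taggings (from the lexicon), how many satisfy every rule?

6

Candidates per position — 1:grauflee {DET}; 2:prukras {ADJ,CONJ}; 3:grauflee {DET}; 4:toux {PREP,NOUN}; 5:skei {ADJ,NOUN}; 6:grauflee {DET}; 7:toux {PREP,NOUN}; 8:grauflee {DET}; 9:sheizin {PREP,ADJ}.
There are 32 candidate sequences in total.
Checking each against the rules leaves 6 sequences.
Count = 6.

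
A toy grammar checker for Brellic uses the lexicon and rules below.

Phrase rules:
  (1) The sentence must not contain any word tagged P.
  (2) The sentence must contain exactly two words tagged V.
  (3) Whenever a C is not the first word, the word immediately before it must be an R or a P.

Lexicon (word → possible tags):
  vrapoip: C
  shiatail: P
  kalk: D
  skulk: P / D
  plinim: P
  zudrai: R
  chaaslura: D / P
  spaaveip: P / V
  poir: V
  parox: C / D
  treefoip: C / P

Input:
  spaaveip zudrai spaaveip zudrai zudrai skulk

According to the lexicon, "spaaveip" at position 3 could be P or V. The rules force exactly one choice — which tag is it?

Candidates per position — 1:spaaveip {P,V}; 2:zudrai {R}; 3:spaaveip {P,V}; 4:zudrai {R}; 5:zudrai {R}; 6:skulk {P,D}.
If word 1 were P, no tagging could satisfy rule 1; so word 1 is V.
If word 3 were P, no tagging could satisfy rule 1; so word 3 is V.
If word 6 were P, no tagging could satisfy rule 1; so word 6 is D.
The unique satisfying tagging is: V R V R R D.
Check: rule 1 satisfied; rule 2 satisfied; rule 3 satisfied.

V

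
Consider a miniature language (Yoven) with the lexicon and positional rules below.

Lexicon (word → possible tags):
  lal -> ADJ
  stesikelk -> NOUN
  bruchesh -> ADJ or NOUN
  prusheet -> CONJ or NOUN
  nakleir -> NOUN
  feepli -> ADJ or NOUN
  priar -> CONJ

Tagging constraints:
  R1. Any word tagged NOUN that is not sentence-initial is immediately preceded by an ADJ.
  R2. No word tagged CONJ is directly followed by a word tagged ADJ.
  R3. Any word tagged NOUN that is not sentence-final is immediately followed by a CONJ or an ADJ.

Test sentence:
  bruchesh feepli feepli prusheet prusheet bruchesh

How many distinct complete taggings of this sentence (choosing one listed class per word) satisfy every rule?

0

Candidates per position — 1:bruchesh {ADJ,NOUN}; 2:feepli {ADJ,NOUN}; 3:feepli {ADJ,NOUN}; 4:prusheet {CONJ,NOUN}; 5:prusheet {CONJ,NOUN}; 6:bruchesh {ADJ,NOUN}.
There are 64 candidate sequences in total.
Every candidate sequence violates at least one rule; no consistent tagging exists.
Count = 0.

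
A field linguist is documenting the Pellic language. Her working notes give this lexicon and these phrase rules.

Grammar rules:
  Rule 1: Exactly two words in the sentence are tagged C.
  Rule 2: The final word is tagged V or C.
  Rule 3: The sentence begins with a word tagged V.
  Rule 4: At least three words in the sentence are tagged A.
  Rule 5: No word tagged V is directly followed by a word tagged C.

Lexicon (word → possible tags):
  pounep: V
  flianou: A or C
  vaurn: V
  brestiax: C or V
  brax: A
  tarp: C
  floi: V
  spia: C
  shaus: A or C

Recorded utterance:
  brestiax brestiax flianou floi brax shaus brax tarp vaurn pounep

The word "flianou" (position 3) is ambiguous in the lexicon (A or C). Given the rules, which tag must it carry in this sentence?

Candidates per position — 1:brestiax {C,V}; 2:brestiax {C,V}; 3:flianou {A,C}; 4:floi {V}; 5:brax {A}; 6:shaus {A,C}; 7:brax {A}; 8:tarp {C}; 9:vaurn {V}; 10:pounep {V}.
Position 1: tagging it C would leave rule 3 unsatisfiable, so it must be V.
Position 2: tagging it C would leave rule 5 unsatisfiable, so it must be V.
Position 3: tagging it C would leave rule 5 unsatisfiable, so it must be A.
Position 6: tagging it A would leave rule 1 unsatisfiable, so it must be C.
The unique satisfying tagging is: V V A V A C A C V V.
Checking: rule 1 ✓; rule 2 ✓; rule 3 ✓; rule 4 ✓; rule 5 ✓.

A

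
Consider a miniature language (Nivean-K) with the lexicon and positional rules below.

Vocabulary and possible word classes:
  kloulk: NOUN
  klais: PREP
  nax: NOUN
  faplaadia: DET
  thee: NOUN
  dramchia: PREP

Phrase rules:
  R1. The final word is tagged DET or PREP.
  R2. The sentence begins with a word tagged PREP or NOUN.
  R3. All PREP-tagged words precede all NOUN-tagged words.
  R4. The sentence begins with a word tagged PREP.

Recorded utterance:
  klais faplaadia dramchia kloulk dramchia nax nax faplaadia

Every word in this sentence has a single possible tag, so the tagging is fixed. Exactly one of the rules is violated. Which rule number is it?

Fixed tagging: PREP DET PREP NOUN PREP NOUN NOUN DET.
Rule check: R1 pass, R2 pass, R3 fail, R4 pass.
Only rule 3 fails.

3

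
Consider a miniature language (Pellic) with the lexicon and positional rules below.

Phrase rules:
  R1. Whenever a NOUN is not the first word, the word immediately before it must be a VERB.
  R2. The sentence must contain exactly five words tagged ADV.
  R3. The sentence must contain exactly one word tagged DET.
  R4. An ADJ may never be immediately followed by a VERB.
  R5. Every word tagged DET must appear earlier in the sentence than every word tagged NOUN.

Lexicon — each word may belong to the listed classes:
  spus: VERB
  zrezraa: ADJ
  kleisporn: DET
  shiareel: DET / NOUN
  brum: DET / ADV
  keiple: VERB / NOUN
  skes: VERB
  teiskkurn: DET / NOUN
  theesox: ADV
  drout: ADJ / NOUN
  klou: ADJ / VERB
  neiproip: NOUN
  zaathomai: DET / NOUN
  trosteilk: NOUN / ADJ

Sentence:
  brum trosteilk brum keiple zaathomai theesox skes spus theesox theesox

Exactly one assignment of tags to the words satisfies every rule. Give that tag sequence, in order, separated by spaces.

Candidates per position — 1:brum {DET,ADV}; 2:trosteilk {NOUN,ADJ}; 3:brum {DET,ADV}; 4:keiple {VERB,NOUN}; 5:zaathomai {DET,NOUN}; 6:theesox {ADV}; 7:skes {VERB}; 8:spus {VERB}; 9:theesox {ADV}; 10:theesox {ADV}.
Position 1: DET is ruled out by rule 2; that leaves ADV.
Position 2: NOUN is ruled out by rule 1; that leaves ADJ.
Position 3: DET is ruled out by rule 2; that leaves ADV.
Position 4: NOUN is ruled out by rule 1; that leaves VERB.
Position 5: NOUN is ruled out by rule 3; that leaves DET.
The unique satisfying tagging is: ADV ADJ ADV VERB DET ADV VERB VERB ADV ADV.
Check: rule 1 holds; rule 2 holds; rule 3 holds; rule 4 holds; rule 5 holds.

ADV ADJ ADV VERB DET ADV VERB VERB ADV ADV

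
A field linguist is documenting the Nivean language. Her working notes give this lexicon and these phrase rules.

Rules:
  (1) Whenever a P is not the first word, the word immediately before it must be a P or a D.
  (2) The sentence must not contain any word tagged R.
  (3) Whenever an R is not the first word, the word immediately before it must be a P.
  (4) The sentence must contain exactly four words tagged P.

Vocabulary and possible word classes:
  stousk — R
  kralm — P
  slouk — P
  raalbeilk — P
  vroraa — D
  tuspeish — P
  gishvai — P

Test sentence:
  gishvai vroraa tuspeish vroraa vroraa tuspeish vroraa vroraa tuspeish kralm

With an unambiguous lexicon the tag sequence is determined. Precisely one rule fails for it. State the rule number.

Fixed tagging: P D P D D P D D P P.
Rule check: R1 ok, R2 ok, R3 ok, R4 fails.
Only rule 4 fails.

4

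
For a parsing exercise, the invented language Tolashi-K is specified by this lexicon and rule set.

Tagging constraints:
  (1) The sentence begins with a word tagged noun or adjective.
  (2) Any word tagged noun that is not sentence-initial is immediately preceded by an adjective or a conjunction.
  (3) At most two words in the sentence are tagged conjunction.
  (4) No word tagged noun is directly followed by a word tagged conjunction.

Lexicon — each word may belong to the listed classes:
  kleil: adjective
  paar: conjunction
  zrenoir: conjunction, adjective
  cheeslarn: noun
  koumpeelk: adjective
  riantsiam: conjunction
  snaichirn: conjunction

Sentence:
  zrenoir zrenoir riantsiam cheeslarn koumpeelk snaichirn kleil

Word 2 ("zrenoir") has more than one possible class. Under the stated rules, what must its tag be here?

adjective

Candidates per position — 1:zrenoir {conjunction,adjective}; 2:zrenoir {conjunction,adjective}; 3:riantsiam {conjunction}; 4:cheeslarn {noun}; 5:koumpeelk {adjective}; 6:snaichirn {conjunction}; 7:kleil {adjective}.
If word 1 were conjunction, no tagging could satisfy rule 1; so word 1 is adjective.
If word 2 were conjunction, no tagging could satisfy rule 3; so word 2 is adjective.
The unique satisfying tagging is: adjective adjective conjunction noun adjective conjunction adjective.
Rule-by-rule: rule 1 satisfied; rule 2 satisfied; rule 3 satisfied; rule 4 satisfied.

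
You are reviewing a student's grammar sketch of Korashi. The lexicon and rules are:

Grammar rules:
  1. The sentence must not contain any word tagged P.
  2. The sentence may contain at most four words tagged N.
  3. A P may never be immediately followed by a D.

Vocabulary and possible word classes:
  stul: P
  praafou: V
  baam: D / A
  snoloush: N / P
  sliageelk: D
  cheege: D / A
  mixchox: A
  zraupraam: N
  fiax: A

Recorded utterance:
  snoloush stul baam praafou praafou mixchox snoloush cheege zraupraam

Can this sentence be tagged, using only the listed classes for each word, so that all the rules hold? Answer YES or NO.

Candidates per position — 1:snoloush {N,P}; 2:stul {P}; 3:baam {D,A}; 4:praafou {V}; 5:praafou {V}; 6:mixchox {A}; 7:snoloush {N,P}; 8:cheege {D,A}; 9:zraupraam {N}.
Rule 1 cannot be satisfied by any choice of tags from the lexicon.
So there is no consistent tagging.

NO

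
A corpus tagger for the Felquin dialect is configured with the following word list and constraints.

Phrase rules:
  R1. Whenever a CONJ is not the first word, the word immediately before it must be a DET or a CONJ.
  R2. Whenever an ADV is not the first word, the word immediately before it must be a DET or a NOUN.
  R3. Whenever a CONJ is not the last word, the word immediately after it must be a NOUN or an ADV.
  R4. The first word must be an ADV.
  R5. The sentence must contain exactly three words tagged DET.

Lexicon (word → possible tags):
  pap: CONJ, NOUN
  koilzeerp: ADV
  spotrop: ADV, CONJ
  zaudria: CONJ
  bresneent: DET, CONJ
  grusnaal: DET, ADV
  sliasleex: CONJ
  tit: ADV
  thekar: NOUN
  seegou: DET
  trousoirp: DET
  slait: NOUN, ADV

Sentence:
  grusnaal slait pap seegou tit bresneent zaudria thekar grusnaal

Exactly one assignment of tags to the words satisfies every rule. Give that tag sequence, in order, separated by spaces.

Candidates per position — 1:grusnaal {DET,ADV}; 2:slait {NOUN,ADV}; 3:pap {CONJ,NOUN}; 4:seegou {DET}; 5:tit {ADV}; 6:bresneent {DET,CONJ}; 7:zaudria {CONJ}; 8:thekar {NOUN}; 9:grusnaal {DET,ADV}.
Position 1: tagging it DET would leave rule 4 unsatisfiable, so it must be ADV.
Position 2: tagging it ADV would leave rule 2 unsatisfiable, so it must be NOUN.
Position 3: tagging it CONJ would leave rule 1 unsatisfiable, so it must be NOUN.
Position 6: tagging it CONJ would leave rule 1 unsatisfiable, so it must be DET.
Position 9: tagging it ADV would leave rule 5 unsatisfiable, so it must be DET.
The only consistent sequence is: ADV NOUN NOUN DET ADV DET CONJ NOUN DET.
Verifying each rule — rule 1 ok; rule 2 ok; rule 3 ok; rule 4 ok; rule 5 ok.

ADV NOUN NOUN DET ADV DET CONJ NOUN DET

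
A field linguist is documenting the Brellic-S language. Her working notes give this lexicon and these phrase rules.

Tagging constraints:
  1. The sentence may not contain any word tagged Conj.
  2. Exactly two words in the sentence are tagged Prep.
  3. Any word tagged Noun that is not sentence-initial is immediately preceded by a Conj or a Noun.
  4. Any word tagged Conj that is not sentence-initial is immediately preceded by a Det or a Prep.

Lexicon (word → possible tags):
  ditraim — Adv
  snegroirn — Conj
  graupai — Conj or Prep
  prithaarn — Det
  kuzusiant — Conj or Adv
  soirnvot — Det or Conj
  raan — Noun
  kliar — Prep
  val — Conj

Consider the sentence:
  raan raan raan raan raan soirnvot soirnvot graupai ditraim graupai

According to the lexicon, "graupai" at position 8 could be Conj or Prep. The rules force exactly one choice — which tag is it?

Candidates per position — 1:raan {Noun}; 2:raan {Noun}; 3:raan {Noun}; 4:raan {Noun}; 5:raan {Noun}; 6:soirnvot {Det,Conj}; 7:soirnvot {Det,Conj}; 8:graupai {Conj,Prep}; 9:ditraim {Adv}; 10:graupai {Conj,Prep}.
Position 6: tagging it Conj would leave rule 1 unsatisfiable, so it must be Det.
Position 7: tagging it Conj would leave rule 1 unsatisfiable, so it must be Det.
Position 8: tagging it Conj would leave rule 1 unsatisfiable, so it must be Prep.
Position 10: tagging it Conj would leave rule 1 unsatisfiable, so it must be Prep.
The only consistent sequence is: Noun Noun Noun Noun Noun Det Det Prep Adv Prep.
Checking: rule 1 satisfied; rule 2 satisfied; rule 3 satisfied; rule 4 satisfied.

Prep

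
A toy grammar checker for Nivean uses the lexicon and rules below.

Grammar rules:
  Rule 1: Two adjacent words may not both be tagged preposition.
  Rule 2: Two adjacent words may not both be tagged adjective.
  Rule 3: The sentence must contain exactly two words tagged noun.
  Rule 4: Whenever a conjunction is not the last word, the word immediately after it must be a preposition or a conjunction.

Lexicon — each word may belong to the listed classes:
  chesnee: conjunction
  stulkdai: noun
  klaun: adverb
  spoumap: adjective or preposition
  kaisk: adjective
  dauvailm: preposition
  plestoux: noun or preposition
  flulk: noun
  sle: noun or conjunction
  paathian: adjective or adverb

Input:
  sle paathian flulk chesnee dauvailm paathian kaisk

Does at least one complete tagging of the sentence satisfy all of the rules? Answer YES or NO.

YES

Candidates per position — 1:sle {noun,conjunction}; 2:paathian {adjective,adverb}; 3:flulk {noun}; 4:chesnee {conjunction}; 5:dauvailm {preposition}; 6:paathian {adjective,adverb}; 7:kaisk {adjective}.
One satisfying assignment: noun adjective noun conjunction preposition adverb adjective.
Rule-by-rule: rule 1 satisfied; rule 2 satisfied; rule 3 satisfied; rule 4 satisfied.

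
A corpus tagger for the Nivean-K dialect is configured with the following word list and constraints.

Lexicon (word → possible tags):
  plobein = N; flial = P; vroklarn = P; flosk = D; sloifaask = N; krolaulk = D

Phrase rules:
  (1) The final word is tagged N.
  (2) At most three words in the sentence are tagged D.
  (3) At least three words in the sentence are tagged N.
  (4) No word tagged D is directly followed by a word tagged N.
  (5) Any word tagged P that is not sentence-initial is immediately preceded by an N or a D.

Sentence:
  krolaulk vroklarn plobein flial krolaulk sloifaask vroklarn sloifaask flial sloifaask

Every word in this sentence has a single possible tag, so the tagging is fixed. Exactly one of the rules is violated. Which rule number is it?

Fixed tagging: D P N P D N P N P N.
Rule check: R1 ✓, R2 ✓, R3 ✓, R4 ✗, R5 ✓.
Only rule 4 fails.

4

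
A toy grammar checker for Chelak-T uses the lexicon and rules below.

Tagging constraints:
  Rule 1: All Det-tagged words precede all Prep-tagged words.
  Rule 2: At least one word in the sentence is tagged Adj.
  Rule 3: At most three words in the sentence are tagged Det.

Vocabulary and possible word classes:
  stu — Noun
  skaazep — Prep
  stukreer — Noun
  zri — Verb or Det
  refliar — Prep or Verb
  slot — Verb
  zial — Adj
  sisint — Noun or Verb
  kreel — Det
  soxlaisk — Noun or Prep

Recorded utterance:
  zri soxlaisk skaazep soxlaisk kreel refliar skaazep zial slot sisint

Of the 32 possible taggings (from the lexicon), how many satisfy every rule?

0

Candidates per position — 1:zri {Verb,Det}; 2:soxlaisk {Noun,Prep}; 3:skaazep {Prep}; 4:soxlaisk {Noun,Prep}; 5:kreel {Det}; 6:refliar {Prep,Verb}; 7:skaazep {Prep}; 8:zial {Adj}; 9:slot {Verb}; 10:sisint {Noun,Verb}.
There are 32 candidate sequences in total.
Rule 1 cannot be satisfied by any choice of tags from the lexicon.
So there is no consistent tagging.
Count = 0.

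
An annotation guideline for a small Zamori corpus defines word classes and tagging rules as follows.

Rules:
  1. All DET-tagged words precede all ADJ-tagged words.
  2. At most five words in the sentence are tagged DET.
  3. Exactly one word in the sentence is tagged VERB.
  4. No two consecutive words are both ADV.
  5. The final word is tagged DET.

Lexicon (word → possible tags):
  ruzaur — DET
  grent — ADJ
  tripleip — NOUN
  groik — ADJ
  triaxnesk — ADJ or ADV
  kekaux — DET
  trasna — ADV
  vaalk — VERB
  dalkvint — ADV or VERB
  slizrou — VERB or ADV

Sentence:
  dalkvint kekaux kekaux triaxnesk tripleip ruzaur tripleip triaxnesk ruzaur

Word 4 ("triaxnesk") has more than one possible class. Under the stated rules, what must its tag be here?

Candidates per position — 1:dalkvint {ADV,VERB}; 2:kekaux {DET}; 3:kekaux {DET}; 4:triaxnesk {ADJ,ADV}; 5:tripleip {NOUN}; 6:ruzaur {DET}; 7:tripleip {NOUN}; 8:triaxnesk {ADJ,ADV}; 9:ruzaur {DET}.
Position 1: ADV is ruled out by rule 3; that leaves VERB.
Position 4: ADJ is ruled out by rule 1; that leaves ADV.
Position 8: ADJ is ruled out by rule 1; that leaves ADV.
The unique satisfying tagging is: VERB DET DET ADV NOUN DET NOUN ADV DET.
Check: rule 1 satisfied; rule 2 satisfied; rule 3 satisfied; rule 4 satisfied; rule 5 satisfied.

ADV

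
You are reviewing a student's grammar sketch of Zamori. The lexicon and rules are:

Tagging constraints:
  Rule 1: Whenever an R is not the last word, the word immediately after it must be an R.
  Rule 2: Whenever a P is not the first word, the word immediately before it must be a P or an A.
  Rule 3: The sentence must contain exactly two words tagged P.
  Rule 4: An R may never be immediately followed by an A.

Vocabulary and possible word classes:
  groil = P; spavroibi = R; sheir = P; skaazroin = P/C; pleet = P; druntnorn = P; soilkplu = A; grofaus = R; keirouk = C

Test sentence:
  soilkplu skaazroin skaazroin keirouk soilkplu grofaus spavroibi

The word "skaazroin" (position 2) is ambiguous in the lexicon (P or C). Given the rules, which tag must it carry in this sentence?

Candidates per position — 1:soilkplu {A}; 2:skaazroin {P,C}; 3:skaazroin {P,C}; 4:keirouk {C}; 5:soilkplu {A}; 6:grofaus {R}; 7:spavroibi {R}.
Position 2: C is ruled out by rule 3; that leaves P.
Position 3: C is ruled out by rule 3; that leaves P.
The only consistent sequence is: A P P C A R R.
Verifying each rule — rule 1 ✓; rule 2 ✓; rule 3 ✓; rule 4 ✓.

P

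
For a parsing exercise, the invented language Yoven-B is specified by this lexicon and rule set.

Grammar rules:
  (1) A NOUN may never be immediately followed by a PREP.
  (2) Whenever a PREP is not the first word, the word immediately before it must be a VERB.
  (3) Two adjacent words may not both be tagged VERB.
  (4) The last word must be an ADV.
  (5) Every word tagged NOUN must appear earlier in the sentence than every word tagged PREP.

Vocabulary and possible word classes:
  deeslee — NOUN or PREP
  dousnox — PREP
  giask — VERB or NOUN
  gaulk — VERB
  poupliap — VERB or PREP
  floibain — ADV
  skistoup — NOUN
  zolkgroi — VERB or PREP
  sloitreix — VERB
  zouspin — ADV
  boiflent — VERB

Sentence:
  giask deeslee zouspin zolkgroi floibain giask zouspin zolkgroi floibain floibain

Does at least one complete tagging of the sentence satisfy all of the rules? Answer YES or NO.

YES

Candidates per position — 1:giask {VERB,NOUN}; 2:deeslee {NOUN,PREP}; 3:zouspin {ADV}; 4:zolkgroi {VERB,PREP}; 5:floibain {ADV}; 6:giask {VERB,NOUN}; 7:zouspin {ADV}; 8:zolkgroi {VERB,PREP}; 9:floibain {ADV}; 10:floibain {ADV}.
One satisfying assignment: VERB PREP ADV VERB ADV VERB ADV VERB ADV ADV.
Verifying each rule — rule 1 satisfied; rule 2 satisfied; rule 3 satisfied; rule 4 satisfied; rule 5 satisfied.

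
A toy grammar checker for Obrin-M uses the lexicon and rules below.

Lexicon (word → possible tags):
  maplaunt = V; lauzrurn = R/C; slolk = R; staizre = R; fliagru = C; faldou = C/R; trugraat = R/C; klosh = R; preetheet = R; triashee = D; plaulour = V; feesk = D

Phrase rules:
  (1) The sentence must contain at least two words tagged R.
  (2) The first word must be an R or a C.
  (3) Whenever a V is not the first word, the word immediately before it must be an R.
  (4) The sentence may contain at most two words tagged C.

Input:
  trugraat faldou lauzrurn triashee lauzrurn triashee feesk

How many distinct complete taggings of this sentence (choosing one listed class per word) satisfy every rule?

Candidates per position — 1:trugraat {R,C}; 2:faldou {C,R}; 3:lauzrurn {R,C}; 4:triashee {D}; 5:lauzrurn {R,C}; 6:triashee {D}; 7:feesk {D}.
There are 16 candidate sequences in total.
Checking each against the rules leaves 11 sequences.
Count = 11.

11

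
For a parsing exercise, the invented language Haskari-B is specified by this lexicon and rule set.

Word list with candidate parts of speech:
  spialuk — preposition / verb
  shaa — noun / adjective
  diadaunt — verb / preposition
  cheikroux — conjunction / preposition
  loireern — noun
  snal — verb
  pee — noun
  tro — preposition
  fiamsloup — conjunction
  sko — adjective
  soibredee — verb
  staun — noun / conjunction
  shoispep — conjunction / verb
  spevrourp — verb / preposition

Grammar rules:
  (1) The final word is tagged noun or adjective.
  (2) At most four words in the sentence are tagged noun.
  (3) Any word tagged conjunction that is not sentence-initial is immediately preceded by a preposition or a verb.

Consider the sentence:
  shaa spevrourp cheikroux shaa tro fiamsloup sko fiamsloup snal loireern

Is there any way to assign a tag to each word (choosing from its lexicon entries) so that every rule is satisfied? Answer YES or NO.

NO

Candidates per position — 1:shaa {noun,adjective}; 2:spevrourp {verb,preposition}; 3:cheikroux {conjunction,preposition}; 4:shaa {noun,adjective}; 5:tro {preposition}; 6:fiamsloup {conjunction}; 7:sko {adjective}; 8:fiamsloup {conjunction}; 9:snal {verb}; 10:loireern {noun}.
Rule 3 cannot be satisfied by any choice of tags from the lexicon.
So there is no consistent tagging.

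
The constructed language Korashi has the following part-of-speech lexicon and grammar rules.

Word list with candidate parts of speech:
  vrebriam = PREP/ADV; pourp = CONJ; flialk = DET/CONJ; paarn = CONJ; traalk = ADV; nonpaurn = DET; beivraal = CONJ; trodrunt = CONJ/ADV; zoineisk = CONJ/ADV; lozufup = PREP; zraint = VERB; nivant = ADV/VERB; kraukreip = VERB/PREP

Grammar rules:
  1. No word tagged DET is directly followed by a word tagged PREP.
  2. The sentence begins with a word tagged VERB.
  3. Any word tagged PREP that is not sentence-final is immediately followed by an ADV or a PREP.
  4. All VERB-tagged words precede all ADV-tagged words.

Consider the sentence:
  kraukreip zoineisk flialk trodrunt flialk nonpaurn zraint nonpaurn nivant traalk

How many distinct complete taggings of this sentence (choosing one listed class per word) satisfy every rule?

8

Candidates per position — 1:kraukreip {VERB,PREP}; 2:zoineisk {CONJ,ADV}; 3:flialk {DET,CONJ}; 4:trodrunt {CONJ,ADV}; 5:flialk {DET,CONJ}; 6:nonpaurn {DET}; 7:zraint {VERB}; 8:nonpaurn {DET}; 9:nivant {ADV,VERB}; 10:traalk {ADV}.
There are 64 candidate sequences in total.
Checking each against the rules leaves 8 sequences.
Count = 8.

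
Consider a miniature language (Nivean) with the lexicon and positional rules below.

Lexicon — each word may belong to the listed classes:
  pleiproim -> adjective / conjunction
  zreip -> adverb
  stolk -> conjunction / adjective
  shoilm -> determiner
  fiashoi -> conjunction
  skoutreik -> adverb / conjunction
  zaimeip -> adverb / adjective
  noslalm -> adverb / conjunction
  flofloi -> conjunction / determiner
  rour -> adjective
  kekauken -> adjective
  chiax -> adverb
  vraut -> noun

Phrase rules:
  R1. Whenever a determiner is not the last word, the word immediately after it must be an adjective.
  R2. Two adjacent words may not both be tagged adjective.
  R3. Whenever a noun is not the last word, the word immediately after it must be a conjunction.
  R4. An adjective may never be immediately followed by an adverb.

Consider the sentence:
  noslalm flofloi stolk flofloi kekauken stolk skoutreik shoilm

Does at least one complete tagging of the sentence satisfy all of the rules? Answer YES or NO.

YES

Candidates per position — 1:noslalm {adverb,conjunction}; 2:flofloi {conjunction,determiner}; 3:stolk {conjunction,adjective}; 4:flofloi {conjunction,determiner}; 5:kekauken {adjective}; 6:stolk {conjunction,adjective}; 7:skoutreik {adverb,conjunction}; 8:shoilm {determiner}.
One satisfying assignment: adverb determiner adjective determiner adjective conjunction adverb determiner.
Verifying each rule — rule 1 holds; rule 2 holds; rule 3 holds; rule 4 holds.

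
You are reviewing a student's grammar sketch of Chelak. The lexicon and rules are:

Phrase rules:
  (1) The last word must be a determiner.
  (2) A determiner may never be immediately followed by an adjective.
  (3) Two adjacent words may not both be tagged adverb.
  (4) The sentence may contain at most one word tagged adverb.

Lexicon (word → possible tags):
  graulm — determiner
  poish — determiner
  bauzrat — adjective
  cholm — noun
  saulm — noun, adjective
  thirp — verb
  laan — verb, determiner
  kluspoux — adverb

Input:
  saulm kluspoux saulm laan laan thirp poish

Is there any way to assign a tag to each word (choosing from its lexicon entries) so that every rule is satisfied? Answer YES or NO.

YES

Candidates per position — 1:saulm {noun,adjective}; 2:kluspoux {adverb}; 3:saulm {noun,adjective}; 4:laan {verb,determiner}; 5:laan {verb,determiner}; 6:thirp {verb}; 7:poish {determiner}.
One satisfying assignment: adjective adverb noun verb verb verb determiner.
Rule-by-rule: rule 1 ✓; rule 2 ✓; rule 3 ✓; rule 4 ✓.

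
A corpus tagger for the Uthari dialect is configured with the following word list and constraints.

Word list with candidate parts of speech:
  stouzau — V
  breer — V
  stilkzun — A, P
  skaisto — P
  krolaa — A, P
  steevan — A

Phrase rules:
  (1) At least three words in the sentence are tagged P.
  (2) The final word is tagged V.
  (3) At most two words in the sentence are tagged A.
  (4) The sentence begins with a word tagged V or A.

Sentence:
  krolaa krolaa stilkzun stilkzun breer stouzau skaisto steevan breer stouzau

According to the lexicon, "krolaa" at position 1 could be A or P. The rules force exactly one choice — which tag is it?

A

Candidates per position — 1:krolaa {A,P}; 2:krolaa {A,P}; 3:stilkzun {A,P}; 4:stilkzun {A,P}; 5:breer {V}; 6:stouzau {V}; 7:skaisto {P}; 8:steevan {A}; 9:breer {V}; 10:stouzau {V}.
Position 1: P is ruled out by rule 4; that leaves A.
Position 2: A is ruled out by rule 3; that leaves P.
Position 3: A is ruled out by rule 3; that leaves P.
Position 4: A is ruled out by rule 3; that leaves P.
That leaves exactly one tagging: A P P P V V P A V V.
Rule-by-rule: rule 1 ok; rule 2 ok; rule 3 ok; rule 4 ok.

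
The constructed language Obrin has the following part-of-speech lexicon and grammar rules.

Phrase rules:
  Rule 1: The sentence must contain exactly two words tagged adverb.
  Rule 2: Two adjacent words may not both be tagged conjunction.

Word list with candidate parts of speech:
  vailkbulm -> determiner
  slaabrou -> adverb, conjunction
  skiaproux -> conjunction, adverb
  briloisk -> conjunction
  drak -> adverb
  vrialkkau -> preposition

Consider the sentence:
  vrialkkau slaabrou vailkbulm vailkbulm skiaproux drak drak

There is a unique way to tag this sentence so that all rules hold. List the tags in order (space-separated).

Candidates per position — 1:vrialkkau {preposition}; 2:slaabrou {adverb,conjunction}; 3:vailkbulm {determiner}; 4:vailkbulm {determiner}; 5:skiaproux {conjunction,adverb}; 6:drak {adverb}; 7:drak {adverb}.
At position 2, choosing adverb makes rule 1 impossible to satisfy; hence conjunction.
At position 5, choosing adverb makes rule 1 impossible to satisfy; hence conjunction.
The only consistent sequence is: preposition conjunction determiner determiner conjunction adverb adverb.
Rule-by-rule: rule 1 satisfied; rule 2 satisfied.

preposition conjunction determiner determiner conjunction adverb adverb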